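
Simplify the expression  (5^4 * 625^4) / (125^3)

5^4 = 5^4; 625^4 = 5^16; 125^3 = 5^9
Combine exponents: 5^11

5^11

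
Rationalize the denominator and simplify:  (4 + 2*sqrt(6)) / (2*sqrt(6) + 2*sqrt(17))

Multiply numerator and denominator by -2*sqrt(17) + 2*sqrt(6).
Denominator becomes -44; numerator becomes -4*sqrt(102) - 8*sqrt(17) + 8*sqrt(6) + 24.

(-6 - 2*sqrt(6) + 2*sqrt(17) + sqrt(102))/11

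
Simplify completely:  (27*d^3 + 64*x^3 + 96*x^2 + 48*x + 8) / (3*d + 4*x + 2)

Apply the sum-of-cubes factorisation and cancel (3*d + 4*x + 2).

9*d^2 - 12*d*x - 6*d + 16*x^2 + 16*x + 4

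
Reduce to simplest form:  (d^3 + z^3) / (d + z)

Apply the sum-of-cubes factorisation and cancel (d + z).

d^2 - d*z + z^2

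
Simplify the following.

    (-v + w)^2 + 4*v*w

(v + w)^2

After expansion: v^2 + 2*v*w + w^2 — a perfect-square trinomial.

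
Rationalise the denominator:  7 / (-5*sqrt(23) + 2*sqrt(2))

(-5*sqrt(23) - 2*sqrt(2))/81

Multiply numerator and denominator by 2*sqrt(2) + 5*sqrt(23).
Denominator becomes -567; numerator becomes 14*sqrt(2) + 35*sqrt(23).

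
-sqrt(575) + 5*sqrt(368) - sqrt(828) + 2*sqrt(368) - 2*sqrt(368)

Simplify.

sqrt(575) = 5*sqrt(23); 5*sqrt(368) = 20*sqrt(23); sqrt(828) = 6*sqrt(23); 2*sqrt(368) = 8*sqrt(23); 2*sqrt(368) = 8*sqrt(23)
Combine: (-5 + 20 - 6 + 8 - 8)·sqrt(23) = 9*sqrt(23)

9*sqrt(23)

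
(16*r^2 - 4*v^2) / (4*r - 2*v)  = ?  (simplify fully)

4*r + 2*v

Factor (4*r)^2 - (2*v)^2 and cancel (4*r - 2*v).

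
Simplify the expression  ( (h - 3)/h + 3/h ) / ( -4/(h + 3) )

-h/4 - 3/4

Numerator: (h - 3)/h + 3/h = 1
Denominator: -4/(h + 3) = -4/(h + 3)
Divide: (1) · (-h/4 - 3/4) = -h/4 - 3/4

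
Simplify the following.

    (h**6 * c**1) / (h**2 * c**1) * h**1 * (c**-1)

h**5/c

Quotient: h**4
Multiply by h**1 * (c**-1): add exponents.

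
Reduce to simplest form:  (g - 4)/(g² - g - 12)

Factor: g² - g - 12 = (g - 4)·(g + 3)
Cancel the common factor (g - 4).

1/(g + 3)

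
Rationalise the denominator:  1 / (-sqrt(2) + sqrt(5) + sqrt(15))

(-6*sqrt(5) - 5*sqrt(6) + 9*sqrt(2) + 4*sqrt(15))/12

Group as (sqrt(5) + sqrt(15)) - sqrt(2); multiply by (sqrt(5) + sqrt(15)) + sqrt(2), then rationalise the remaining surd.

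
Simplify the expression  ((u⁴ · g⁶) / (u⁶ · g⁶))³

Inside the bracket: (u^-2)
Raise to the power 3: (u^-6)

u^(-6)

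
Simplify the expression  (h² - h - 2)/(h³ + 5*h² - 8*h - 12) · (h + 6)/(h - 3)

Factor: h² - h - 2 = (h - 2)·(h + 1);  h³ + 5*h² - 8*h - 12 = (h + 1)·(h - 2)·(h + 6)
Cancel the common factors (h + 6), (h - 2), (h + 1).

1/(h - 3)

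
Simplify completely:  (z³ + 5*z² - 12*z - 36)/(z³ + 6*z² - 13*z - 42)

(z + 6)/(z + 7)

Factor: z³ + 5*z² - 12*z - 36 = (z + 2)·(z - 3)·(z + 6);  z³ + 6*z² - 13*z - 42 = (z - 3)·(z + 7)·(z + 2)
Cancel the common factors (z - 3), (z + 2).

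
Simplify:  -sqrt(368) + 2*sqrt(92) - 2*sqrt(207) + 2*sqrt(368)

2*sqrt(23)

sqrt(368) = 4*sqrt(23); 2*sqrt(92) = 4*sqrt(23); 2*sqrt(207) = 6*sqrt(23); 2*sqrt(368) = 8*sqrt(23)
Combine: (-4 + 4 - 6 + 8)·sqrt(23) = 2*sqrt(23)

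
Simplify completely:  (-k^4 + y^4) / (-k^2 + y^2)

k^2 + y^2

Difference of fourth powers: factor out (-k^2 + y^2).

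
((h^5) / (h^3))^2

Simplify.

h^4

Inside the bracket: h^2
Raise to the power 2: h^4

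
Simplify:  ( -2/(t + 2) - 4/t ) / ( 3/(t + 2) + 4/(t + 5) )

Numerator: -2/(t + 2) - 4/t = (-6*t - 8)/(t² + 2*t)
Denominator: 3/(t + 2) + 4/(t + 5) = (7*t + 23)/(t² + 7*t + 10)
Divide: ((-6*t - 8)/(t² + 2*t)) · ((t² + 7*t + 10)/(7*t + 23)) = (-6*t² - 38*t - 40)/(7*t² + 23*t)

(-6*t² - 38*t - 40)/(7*t² + 23*t)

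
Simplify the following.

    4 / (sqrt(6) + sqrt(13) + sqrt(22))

Group as (sqrt(6) + sqrt(13)) + sqrt(22); multiply by (sqrt(6) + sqrt(13)) - sqrt(22), then rationalise the remaining surd.

(-16*sqrt(429) - 12*sqrt(22) + 60*sqrt(13) + 116*sqrt(6))/303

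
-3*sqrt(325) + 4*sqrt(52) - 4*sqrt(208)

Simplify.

-23*sqrt(13)

3*sqrt(325) = 15*sqrt(13); 4*sqrt(52) = 8*sqrt(13); 4*sqrt(208) = 16*sqrt(13)
Combine: (-15 + 8 - 16)·sqrt(13) = -23*sqrt(13)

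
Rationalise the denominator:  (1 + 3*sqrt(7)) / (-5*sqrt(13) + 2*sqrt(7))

Multiply numerator and denominator by 2*sqrt(7) + 5*sqrt(13).
Denominator becomes -297; numerator becomes 2*sqrt(7) + 5*sqrt(13) + 42 + 15*sqrt(91).

(-15*sqrt(91) - 42 - 5*sqrt(13) - 2*sqrt(7))/297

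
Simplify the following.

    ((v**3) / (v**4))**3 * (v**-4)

Inside the bracket: (v**-1)
Raise to the power 3: (v**-3)
Multiply by (v**-4): add exponents.

v**(-7)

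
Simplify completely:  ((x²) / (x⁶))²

Inside the bracket: (x^-4)
Raise to the power 2: (x^-8)

x^(-8)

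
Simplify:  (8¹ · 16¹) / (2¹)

2^6

8¹ = 2^3; 16¹ = 2^4; 2¹ = 2^1
Combine exponents: 2^6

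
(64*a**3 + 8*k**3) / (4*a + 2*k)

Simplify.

Factor as (a+b)(a**2-ab+b**2) with a=(2*k), b=(4*a).

16*a**2 - 8*a*k + 4*k**2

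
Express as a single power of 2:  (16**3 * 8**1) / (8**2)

2**9

16**3 = 2**12; 8**1 = 2**3; 8**2 = 2**6
Combine exponents: 2**9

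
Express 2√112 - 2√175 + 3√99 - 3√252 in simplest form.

-20*√7 + 9*√11

2√112 = 8*√7; 2√175 = 10*√7; 3√99 = 9*√11; 3√252 = 18*√7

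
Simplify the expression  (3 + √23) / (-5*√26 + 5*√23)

(-√598 - 23 - 3*√26 - 3*√23)/15

Multiply numerator and denominator by 5*√23 + 5*√26.
Denominator becomes -75; numerator becomes 15*√23 + 15*√26 + 115 + 5*√598.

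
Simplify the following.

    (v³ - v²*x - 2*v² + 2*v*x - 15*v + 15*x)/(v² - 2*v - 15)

Factor: v³ - v²*x - 2*v² + 2*v*x - 15*v + 15*x = (v + 3)·(v - 5)·(v - x);  v² - 2*v - 15 = (v - 5)·(v + 3)
Cancel the common factors (v - 5), (v + 3).

v - x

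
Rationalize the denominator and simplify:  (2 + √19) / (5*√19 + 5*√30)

(-19 - 2*√19 + 2*√30 + √570)/55

Multiply numerator and denominator by -5*√30 + 5*√19.
Denominator becomes -275; numerator becomes -5*√570 - 10*√30 + 10*√19 + 95.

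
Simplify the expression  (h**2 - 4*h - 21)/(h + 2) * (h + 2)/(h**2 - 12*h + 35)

(h + 3)/(h - 5)

Factor: h**2 - 4*h - 21 = (h - 7)*(h + 3);  h**2 - 12*h + 35 = (h - 5)*(h - 7)
Cancel the common factors (h + 2), (h - 7).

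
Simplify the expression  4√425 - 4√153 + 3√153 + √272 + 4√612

4√425 = 20*√17; 4√153 = 12*√17; 3√153 = 9*√17; √272 = 4*√17; 4√612 = 24*√17
Combine: (20 - 12 + 9 + 4 + 24)·√17 = 45*√17

45*√17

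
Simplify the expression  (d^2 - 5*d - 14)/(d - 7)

d + 2

Factor: d^2 - 5*d - 14 = (d + 2)*(d - 7)
Cancel the common factor (d - 7).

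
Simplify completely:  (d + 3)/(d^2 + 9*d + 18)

1/(d + 6)

Factor: d^2 + 9*d + 18 = (d + 3)*(d + 6)
Cancel the common factor (d + 3).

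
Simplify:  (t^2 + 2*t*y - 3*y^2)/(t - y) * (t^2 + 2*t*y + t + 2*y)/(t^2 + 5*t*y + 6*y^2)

t + 1

Factor: t^2 + 2*t*y - 3*y^2 = (t + 3*y)*(t - y);  t^2 + 2*t*y + t + 2*y = (t + 2*y)*(t + 1);  t^2 + 5*t*y + 6*y^2 = (t + 3*y)*(t + 2*y)
Cancel the common factors (t + 3*y), (t + 2*y), (t - y).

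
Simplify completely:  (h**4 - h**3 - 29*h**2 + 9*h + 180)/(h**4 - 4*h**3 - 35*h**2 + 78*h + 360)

(h - 3)/(h - 6)

Factor: h**4 - h**3 - 29*h**2 + 9*h + 180 = (h - 3)*(h - 5)*(h + 3)*(h + 4);  h**4 - 4*h**3 - 35*h**2 + 78*h + 360 = (h + 3)*(h - 5)*(h + 4)*(h - 6)
Cancel the common factors (h - 5), (h + 3), (h + 4).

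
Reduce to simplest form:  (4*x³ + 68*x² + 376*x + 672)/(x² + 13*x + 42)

Factor: 4*x³ + 68*x² + 376*x + 672 = 4·(x + 7)·(x + 4)·(x + 6);  x² + 13*x + 42 = (x + 7)·(x + 6)
Cancel the common factors (x + 7), (x + 6).

4*x + 16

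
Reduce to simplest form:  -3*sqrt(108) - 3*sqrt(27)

-27*sqrt(3)

3*sqrt(108) = 18*sqrt(3); 3*sqrt(27) = 9*sqrt(3)
Combine: (-18 - 9)·sqrt(3) = -27*sqrt(3)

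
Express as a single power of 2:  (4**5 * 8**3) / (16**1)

2**15

4**5 = 2**10; 8**3 = 2**9; 16**1 = 2**4
Combine exponents: 2**15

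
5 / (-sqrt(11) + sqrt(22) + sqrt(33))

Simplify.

(-10*sqrt(11) + 5*sqrt(22) + 5*sqrt(66))/44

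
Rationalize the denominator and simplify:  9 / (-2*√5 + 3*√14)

Multiply numerator and denominator by 2*√5 + 3*√14.
Denominator becomes 106; numerator becomes 18*√5 + 27*√14.

(18*√5 + 27*√14)/106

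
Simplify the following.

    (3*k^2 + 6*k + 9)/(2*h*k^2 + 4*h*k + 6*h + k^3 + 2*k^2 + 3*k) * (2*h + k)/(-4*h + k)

-3/(4*h - k)

Factor: 3*k^2 + 6*k + 9 = 3*(k^2 + 2*k + 3);  2*h*k^2 + 4*h*k + 6*h + k^3 + 2*k^2 + 3*k = (k^2 + 2*k + 3)*(2*h + k)
Cancel the common factors (k^2 + 2*k + 3), (2*h + k).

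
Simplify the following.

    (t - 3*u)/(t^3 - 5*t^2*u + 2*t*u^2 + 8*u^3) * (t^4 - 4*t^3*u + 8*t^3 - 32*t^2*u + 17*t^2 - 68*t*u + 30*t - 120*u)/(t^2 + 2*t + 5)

Factor: t^3 - 5*t^2*u + 2*t*u^2 + 8*u^3 = (t + u)*(t - 4*u)*(t - 2*u);  t^4 - 4*t^3*u + 8*t^3 - 32*t^2*u + 17*t^2 - 68*t*u + 30*t - 120*u = (t - 4*u)*(t^2 + 2*t + 5)*(t + 6)
Cancel the common factors (t^2 + 2*t + 5), (t - 4*u).

(t^2 - 3*t*u + 6*t - 18*u)/(t^2 - t*u - 2*u^2)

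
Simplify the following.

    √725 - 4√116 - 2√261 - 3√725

-24*√29

√725 = 5*√29; 4√116 = 8*√29; 2√261 = 6*√29; 3√725 = 15*√29
Combine: (5 - 8 - 6 - 15)·√29 = -24*√29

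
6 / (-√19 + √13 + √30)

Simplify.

(-12*√19 + √30 + 18*√13 + √7410)/82

Group as (√13 + √30) - √19; multiply by (√13 + √30) + √19, then rationalise the remaining surd.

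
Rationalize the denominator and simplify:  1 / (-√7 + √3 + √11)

(-7*√7 - √11 + 15*√3 + 2*√231)/83

Group as (√3 + √11) - √7; multiply by (√3 + √11) + √7, then rationalise the remaining surd.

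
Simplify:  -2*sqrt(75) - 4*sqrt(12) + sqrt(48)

-14*sqrt(3)

2*sqrt(75) = 10*sqrt(3); 4*sqrt(12) = 8*sqrt(3); sqrt(48) = 4*sqrt(3)
Combine: (-10 - 8 + 4)·sqrt(3) = -14*sqrt(3)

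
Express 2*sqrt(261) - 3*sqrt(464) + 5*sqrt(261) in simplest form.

2*sqrt(261) = 6*sqrt(29); 3*sqrt(464) = 12*sqrt(29); 5*sqrt(261) = 15*sqrt(29)
Combine: (6 - 12 + 15)·sqrt(29) = 9*sqrt(29)

9*sqrt(29)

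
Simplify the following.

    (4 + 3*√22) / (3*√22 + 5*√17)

(-198 - 12*√22 + 20*√17 + 15*√374)/227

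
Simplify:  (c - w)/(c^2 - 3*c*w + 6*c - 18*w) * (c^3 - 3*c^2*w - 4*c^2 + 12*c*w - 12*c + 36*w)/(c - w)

Factor: c^2 - 3*c*w + 6*c - 18*w = (c - 3*w)*(c + 6);  c^3 - 3*c^2*w - 4*c^2 + 12*c*w - 12*c + 36*w = (c - 6)*(c + 2)*(c - 3*w)
Cancel the common factors (c - w), (c - 3*w).

(c^2 - 4*c - 12)/(c + 6)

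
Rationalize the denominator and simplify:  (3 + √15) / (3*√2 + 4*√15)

(-√30 - 3*√2 + 4*√15 + 20)/74

Multiply numerator and denominator by -3*√2 + 4*√15.
Denominator becomes 222; numerator becomes -3*√30 - 9*√2 + 12*√15 + 60.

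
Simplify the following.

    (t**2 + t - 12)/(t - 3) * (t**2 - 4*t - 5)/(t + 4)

Factor: t**2 + t - 12 = (t - 3)*(t + 4);  t**2 - 4*t - 5 = (t - 5)*(t + 1)
Cancel the common factors (t + 4), (t - 3).

t**2 - 4*t - 5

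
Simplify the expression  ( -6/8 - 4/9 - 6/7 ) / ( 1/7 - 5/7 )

517/144

Numerator: -6/8 - 4/9 - 6/7 = -517/252
Denominator: 1/7 - 5/7 = -4/7
Divide: (-517/252) · (-7/4) = 517/144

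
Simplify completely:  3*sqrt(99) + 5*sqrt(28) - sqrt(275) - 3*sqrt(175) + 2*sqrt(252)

4*sqrt(11) + 7*sqrt(7)

3*sqrt(99) = 9*sqrt(11); 5*sqrt(28) = 10*sqrt(7); sqrt(275) = 5*sqrt(11); 3*sqrt(175) = 15*sqrt(7); 2*sqrt(252) = 12*sqrt(7)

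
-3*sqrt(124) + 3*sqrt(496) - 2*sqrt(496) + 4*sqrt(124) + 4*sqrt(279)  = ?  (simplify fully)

3*sqrt(124) = 6*sqrt(31); 3*sqrt(496) = 12*sqrt(31); 2*sqrt(496) = 8*sqrt(31); 4*sqrt(124) = 8*sqrt(31); 4*sqrt(279) = 12*sqrt(31)
Combine: (-6 + 12 - 8 + 8 + 12)·sqrt(31) = 18*sqrt(31)

18*sqrt(31)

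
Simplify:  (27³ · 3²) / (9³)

3^5

27³ = 3^9; 3² = 3^2; 9³ = 3^6
Combine exponents: 3^5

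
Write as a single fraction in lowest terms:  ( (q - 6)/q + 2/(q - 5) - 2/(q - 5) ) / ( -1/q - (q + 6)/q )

(-q + 6)/(q + 7)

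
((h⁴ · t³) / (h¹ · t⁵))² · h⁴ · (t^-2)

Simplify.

h^10/t⁶

Inside the bracket: h³ · (t^-2)
Raise to the power 2: h⁶ · (t^-4)
Multiply by h⁴ · (t^-2): add exponents.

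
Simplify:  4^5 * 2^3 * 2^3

4^5 = 2^10; 2^3 = 2^3; 2^3 = 2^3
Combine exponents: 2^16

2^16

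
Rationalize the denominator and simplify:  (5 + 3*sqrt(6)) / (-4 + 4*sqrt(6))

(8*sqrt(6) + 23)/20

Multiply numerator and denominator by -4*sqrt(6) - 4.
Denominator becomes -80; numerator becomes -92 - 32*sqrt(6).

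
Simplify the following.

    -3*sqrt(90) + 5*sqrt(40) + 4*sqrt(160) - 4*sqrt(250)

-3*sqrt(10)

3*sqrt(90) = 9*sqrt(10); 5*sqrt(40) = 10*sqrt(10); 4*sqrt(160) = 16*sqrt(10); 4*sqrt(250) = 20*sqrt(10)
Combine: (-9 + 10 + 16 - 20)·sqrt(10) = -3*sqrt(10)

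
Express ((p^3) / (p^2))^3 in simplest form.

p^3

Inside the bracket: p^1
Raise to the power 3: p^3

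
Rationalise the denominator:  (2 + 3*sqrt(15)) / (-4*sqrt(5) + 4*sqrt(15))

(2*sqrt(5) + 2*sqrt(15) + 15*sqrt(3) + 45)/40

Multiply numerator and denominator by 4*sqrt(5) + 4*sqrt(15).
Denominator becomes 160; numerator becomes 8*sqrt(5) + 8*sqrt(15) + 60*sqrt(3) + 180.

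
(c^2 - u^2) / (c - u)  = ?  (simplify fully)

c + u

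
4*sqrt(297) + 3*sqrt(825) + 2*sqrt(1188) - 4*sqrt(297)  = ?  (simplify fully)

4*sqrt(297) = 12*sqrt(33); 3*sqrt(825) = 15*sqrt(33); 2*sqrt(1188) = 12*sqrt(33); 4*sqrt(297) = 12*sqrt(33)
Combine: (12 + 15 + 12 - 12)·sqrt(33) = 27*sqrt(33)

27*sqrt(33)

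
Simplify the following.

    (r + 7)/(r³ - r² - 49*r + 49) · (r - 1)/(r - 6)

Factor: r³ - r² - 49*r + 49 = (r + 7)·(r - 1)·(r - 7)
Cancel the common factors (r + 7), (r - 1).

1/(r² - 13*r + 42)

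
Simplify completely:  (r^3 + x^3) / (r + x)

r^2 - r*x + x^2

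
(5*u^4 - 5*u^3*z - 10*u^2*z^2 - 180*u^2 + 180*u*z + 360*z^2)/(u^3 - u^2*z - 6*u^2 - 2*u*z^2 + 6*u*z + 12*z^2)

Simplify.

5*u + 30

Factor: 5*u^4 - 5*u^3*z - 10*u^2*z^2 - 180*u^2 + 180*u*z + 360*z^2 = 5*(u - 6)*(u + z)*(u - 2*z)*(u + 6);  u^3 - u^2*z - 6*u^2 - 2*u*z^2 + 6*u*z + 12*z^2 = (u - 2*z)*(u - 6)*(u + z)
Cancel the common factors (u + z), (u - 2*z), (u - 6).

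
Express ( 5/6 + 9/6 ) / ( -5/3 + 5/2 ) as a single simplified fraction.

14/5

Numerator: 5/6 + 9/6 = 7/3
Denominator: -5/3 + 5/2 = 5/6
Divide: (7/3) · (6/5) = 14/5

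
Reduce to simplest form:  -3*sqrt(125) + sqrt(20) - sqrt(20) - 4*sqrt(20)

-23*sqrt(5)

3*sqrt(125) = 15*sqrt(5); sqrt(20) = 2*sqrt(5); sqrt(20) = 2*sqrt(5); 4*sqrt(20) = 8*sqrt(5)
Combine: (-15 + 2 - 2 - 8)·sqrt(5) = -23*sqrt(5)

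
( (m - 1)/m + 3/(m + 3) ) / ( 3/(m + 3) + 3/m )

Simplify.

(m^2 + 5*m - 3)/(6*m + 9)

Numerator: (m - 1)/m + 3/(m + 3) = (m^2 + 5*m - 3)/(m^2 + 3*m)
Denominator: 3/(m + 3) + 3/m = (6*m + 9)/(m^2 + 3*m)
Divide: ((m^2 + 5*m - 3)/(m^2 + 3*m)) · ((m^2 + 3*m)/(6*m + 9)) = (m^2 + 5*m - 3)/(6*m + 9)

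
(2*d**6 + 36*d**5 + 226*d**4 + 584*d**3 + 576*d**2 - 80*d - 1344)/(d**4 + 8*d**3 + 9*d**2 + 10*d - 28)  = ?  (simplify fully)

Factor: 2*d**6 + 36*d**5 + 226*d**4 + 584*d**3 + 576*d**2 - 80*d - 1344 = 2*(d - 1)*(d**2 + 2*d + 4)*(d + 7)*(d + 6)*(d + 4);  d**4 + 8*d**3 + 9*d**2 + 10*d - 28 = (d + 7)*(d - 1)*(d**2 + 2*d + 4)
Cancel the common factors (d**2 + 2*d + 4), (d + 7), (d - 1).

2*d**2 + 20*d + 48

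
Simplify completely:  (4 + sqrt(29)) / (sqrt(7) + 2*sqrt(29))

(-sqrt(203) - 4*sqrt(7) + 8*sqrt(29) + 58)/109

Multiply numerator and denominator by -sqrt(7) + 2*sqrt(29).
Denominator becomes 109; numerator becomes -sqrt(203) - 4*sqrt(7) + 8*sqrt(29) + 58.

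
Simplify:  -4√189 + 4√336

4√189 = 12*√21; 4√336 = 16*√21
Combine: (-12 + 16)·√21 = 4*√21

4*√21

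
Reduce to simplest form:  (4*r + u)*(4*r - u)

16*r**2 - u**2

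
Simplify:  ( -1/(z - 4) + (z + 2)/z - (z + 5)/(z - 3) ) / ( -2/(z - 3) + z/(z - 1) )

(-7*z^3 + 28*z^2 + 3*z - 24)/(z^4 - 9*z^3 + 22*z^2 - 8*z)

Numerator: -1/(z - 4) + (z + 2)/z - (z + 5)/(z - 3) = (-7*z^2 + 21*z + 24)/(z^3 - 7*z^2 + 12*z)
Denominator: -2/(z - 3) + z/(z - 1) = (z^2 - 5*z + 2)/(z^2 - 4*z + 3)
Divide: ((-7*z^2 + 21*z + 24)/(z^3 - 7*z^2 + 12*z)) · ((z^2 - 4*z + 3)/(z^2 - 5*z + 2)) = (-7*z^3 + 28*z^2 + 3*z - 24)/(z^4 - 9*z^3 + 22*z^2 - 8*z)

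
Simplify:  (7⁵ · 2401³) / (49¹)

7^15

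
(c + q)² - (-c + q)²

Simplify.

Binomially expand both and collect terms in q, c.

4*c*q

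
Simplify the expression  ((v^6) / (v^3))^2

v^6

Inside the bracket: v^3
Raise to the power 2: v^6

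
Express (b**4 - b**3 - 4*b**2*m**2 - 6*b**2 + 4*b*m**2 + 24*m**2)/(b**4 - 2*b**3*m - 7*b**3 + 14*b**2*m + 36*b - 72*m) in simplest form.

(b + 2*m)/(b - 6)

Factor: b**4 - b**3 - 4*b**2*m**2 - 6*b**2 + 4*b*m**2 + 24*m**2 = (b + 2*m)*(b + 2)*(b - 2*m)*(b - 3);  b**4 - 2*b**3*m - 7*b**3 + 14*b**2*m + 36*b - 72*m = (b - 6)*(b + 2)*(b - 3)*(b - 2*m)
Cancel the common factors (b - 3), (b - 2*m), (b + 2).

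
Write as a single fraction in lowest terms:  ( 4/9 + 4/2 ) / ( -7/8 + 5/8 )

Numerator: 4/9 + 4/2 = 22/9
Denominator: -7/8 + 5/8 = -1/4
Divide: (22/9) · (-4) = -88/9

-88/9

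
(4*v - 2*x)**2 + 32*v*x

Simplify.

Expand the square and combine the 32*v*x term.

4*(2*v + x)**2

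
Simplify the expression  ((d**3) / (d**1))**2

d**4

Inside the bracket: d**2
Raise to the power 2: d**4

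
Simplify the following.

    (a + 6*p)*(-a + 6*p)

-a^2 + 36*p^2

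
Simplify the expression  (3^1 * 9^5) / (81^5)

3^1 = 3^1; 9^5 = 3^10; 81^5 = 3^20
Combine exponents: 3^(-9)

3^(-9)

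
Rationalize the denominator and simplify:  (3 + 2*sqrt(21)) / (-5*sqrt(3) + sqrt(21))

Multiply numerator and denominator by sqrt(21) + 5*sqrt(3).
Denominator becomes -54; numerator becomes 3*sqrt(21) + 15*sqrt(3) + 42 + 30*sqrt(7).

(-10*sqrt(7) - 14 - 5*sqrt(3) - sqrt(21))/18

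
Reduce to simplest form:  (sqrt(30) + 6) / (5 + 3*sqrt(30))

(60 + 13*sqrt(30))/245

Multiply numerator and denominator by -3*sqrt(30) + 5.
Denominator becomes -245; numerator becomes -13*sqrt(30) - 60.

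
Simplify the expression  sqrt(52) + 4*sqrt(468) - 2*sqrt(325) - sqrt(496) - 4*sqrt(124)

sqrt(52) = 2*sqrt(13); 4*sqrt(468) = 24*sqrt(13); 2*sqrt(325) = 10*sqrt(13); sqrt(496) = 4*sqrt(31); 4*sqrt(124) = 8*sqrt(31)

-12*sqrt(31) + 16*sqrt(13)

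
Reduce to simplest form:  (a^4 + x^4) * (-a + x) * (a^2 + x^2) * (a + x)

Pair the conjugate factors: (x+a)(x-a) = -a^2 + x^2, then repeat with the next factor.

-a^8 + x^8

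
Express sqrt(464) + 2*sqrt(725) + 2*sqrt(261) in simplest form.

20*sqrt(29)

sqrt(464) = 4*sqrt(29); 2*sqrt(725) = 10*sqrt(29); 2*sqrt(261) = 6*sqrt(29)
Combine: (4 + 10 + 6)·sqrt(29) = 20*sqrt(29)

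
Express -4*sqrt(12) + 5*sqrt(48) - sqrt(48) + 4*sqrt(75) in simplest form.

4*sqrt(12) = 8*sqrt(3); 5*sqrt(48) = 20*sqrt(3); sqrt(48) = 4*sqrt(3); 4*sqrt(75) = 20*sqrt(3)
Combine: (-8 + 20 - 4 + 20)·sqrt(3) = 28*sqrt(3)

28*sqrt(3)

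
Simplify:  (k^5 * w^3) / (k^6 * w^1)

w^2/k

Quotient: (k^-1) * w^2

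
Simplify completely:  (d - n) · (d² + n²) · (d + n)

Pair the conjugate factors: (d+n)(d-n) = d² - n², then repeat with the next factor.

d⁴ - n⁴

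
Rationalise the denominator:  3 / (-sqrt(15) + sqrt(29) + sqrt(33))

(-141*sqrt(15) + 33*sqrt(33) + 57*sqrt(29) + 18*sqrt(1595))/1619

Group as (sqrt(29) + sqrt(33)) - sqrt(15); multiply by (sqrt(29) + sqrt(33)) + sqrt(15), then rationalise the remaining surd.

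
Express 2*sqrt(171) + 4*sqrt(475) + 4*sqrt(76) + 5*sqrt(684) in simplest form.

64*sqrt(19)

2*sqrt(171) = 6*sqrt(19); 4*sqrt(475) = 20*sqrt(19); 4*sqrt(76) = 8*sqrt(19); 5*sqrt(684) = 30*sqrt(19)
Combine: (6 + 20 + 8 + 30)·sqrt(19) = 64*sqrt(19)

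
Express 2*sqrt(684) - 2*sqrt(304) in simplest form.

4*sqrt(19)

2*sqrt(684) = 12*sqrt(19); 2*sqrt(304) = 8*sqrt(19)
Combine: (12 - 8)·sqrt(19) = 4*sqrt(19)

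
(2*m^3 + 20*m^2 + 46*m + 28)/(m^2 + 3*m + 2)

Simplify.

2*m + 14

Factor: 2*m^3 + 20*m^2 + 46*m + 28 = 2*(m + 2)*(m + 1)*(m + 7);  m^2 + 3*m + 2 = (m + 2)*(m + 1)
Cancel the common factors (m + 2), (m + 1).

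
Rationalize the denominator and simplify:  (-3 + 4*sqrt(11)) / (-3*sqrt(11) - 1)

Multiply numerator and denominator by -1 + 3*sqrt(11).
Denominator becomes -98; numerator becomes -13*sqrt(11) + 135.

(-135 + 13*sqrt(11))/98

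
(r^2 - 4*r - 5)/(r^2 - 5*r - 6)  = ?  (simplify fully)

(r - 5)/(r - 6)

Factor: r^2 - 4*r - 5 = (r + 1)*(r - 5);  r^2 - 5*r - 6 = (r - 6)*(r + 1)
Cancel the common factor (r + 1).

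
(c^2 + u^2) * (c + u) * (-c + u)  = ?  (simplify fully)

-c^4 + u^4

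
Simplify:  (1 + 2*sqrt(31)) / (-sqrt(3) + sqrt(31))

Multiply numerator and denominator by sqrt(3) + sqrt(31).
Denominator becomes 28; numerator becomes sqrt(3) + sqrt(31) + 2*sqrt(93) + 62.

(sqrt(3) + sqrt(31) + 2*sqrt(93) + 62)/28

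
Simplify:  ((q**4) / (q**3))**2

q**2

Inside the bracket: q**1
Raise to the power 2: q**2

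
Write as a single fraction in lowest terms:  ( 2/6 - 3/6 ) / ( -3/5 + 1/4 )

10/21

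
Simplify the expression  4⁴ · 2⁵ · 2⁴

2^17

4⁴ = 2^8; 2⁵ = 2^5; 2⁴ = 2^4
Combine exponents: 2^17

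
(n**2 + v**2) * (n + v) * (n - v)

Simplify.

(n+v)(n-v) = n**2 - v**2; continue pairing.

n**4 - v**4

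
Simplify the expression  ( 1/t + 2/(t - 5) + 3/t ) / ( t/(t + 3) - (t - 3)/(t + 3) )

(6*t² - 2*t - 60)/(3*t² - 15*t)

Numerator: 1/t + 2/(t - 5) + 3/t = (6*t - 20)/(t² - 5*t)
Denominator: t/(t + 3) - (t - 3)/(t + 3) = 3/(t + 3)
Divide: ((6*t - 20)/(t² - 5*t)) · (t/3 + 1) = (6*t² - 2*t - 60)/(3*t² - 15*t)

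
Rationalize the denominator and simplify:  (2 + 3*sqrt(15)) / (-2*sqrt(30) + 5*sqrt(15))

(4*sqrt(30) + 10*sqrt(15) + 90*sqrt(2) + 225)/255

Multiply numerator and denominator by 2*sqrt(30) + 5*sqrt(15).
Denominator becomes 255; numerator becomes 4*sqrt(30) + 10*sqrt(15) + 90*sqrt(2) + 225.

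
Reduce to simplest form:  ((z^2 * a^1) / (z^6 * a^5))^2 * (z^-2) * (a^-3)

Inside the bracket: (z^-4) * (a^-4)
Raise to the power 2: (z^-8) * (a^-8)
Multiply by (z^-2) * (a^-3): add exponents.

1/(a^11*z^10)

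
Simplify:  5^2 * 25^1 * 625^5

5^2 = 5^2; 25^1 = 5^2; 625^5 = 5^20
Combine exponents: 5^24

5^24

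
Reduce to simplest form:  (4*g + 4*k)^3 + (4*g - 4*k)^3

128*g*(g^2 + 3*k^2)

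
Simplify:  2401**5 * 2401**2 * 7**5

7**33

2401**5 = 7**20; 2401**2 = 7**8; 7**5 = 7**5
Combine exponents: 7**33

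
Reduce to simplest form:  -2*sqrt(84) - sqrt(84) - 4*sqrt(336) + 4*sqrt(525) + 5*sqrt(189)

2*sqrt(84) = 4*sqrt(21); sqrt(84) = 2*sqrt(21); 4*sqrt(336) = 16*sqrt(21); 4*sqrt(525) = 20*sqrt(21); 5*sqrt(189) = 15*sqrt(21)
Combine: (-4 - 2 - 16 + 20 + 15)·sqrt(21) = 13*sqrt(21)

13*sqrt(21)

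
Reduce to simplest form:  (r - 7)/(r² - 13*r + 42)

Factor: r² - 13*r + 42 = (r - 6)·(r - 7)
Cancel the common factor (r - 7).

1/(r - 6)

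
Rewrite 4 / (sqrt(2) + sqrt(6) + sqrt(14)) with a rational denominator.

Group as (sqrt(2) + sqrt(6)) + sqrt(14); multiply by (sqrt(2) + sqrt(6)) - sqrt(14), then rationalise the remaining surd.

(-4*sqrt(42) - 6*sqrt(14) + 10*sqrt(6) + 18*sqrt(2))/3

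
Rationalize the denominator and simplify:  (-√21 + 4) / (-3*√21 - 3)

Multiply numerator and denominator by -3 + 3*√21.
Denominator becomes -180; numerator becomes -75 + 15*√21.

(-√21 + 5)/12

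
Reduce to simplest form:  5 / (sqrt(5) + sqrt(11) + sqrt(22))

(-55*sqrt(10) - 15*sqrt(22) + 40*sqrt(11) + 70*sqrt(5))/92

Group as (sqrt(5) + sqrt(22)) + sqrt(11); multiply by (sqrt(5) + sqrt(22)) - sqrt(11), then rationalise the remaining surd.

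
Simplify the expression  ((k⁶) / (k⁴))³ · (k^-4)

Inside the bracket: k²
Raise to the power 3: k⁶
Multiply by (k^-4): add exponents.

k²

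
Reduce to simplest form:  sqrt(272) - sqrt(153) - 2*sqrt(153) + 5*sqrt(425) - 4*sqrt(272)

sqrt(272) = 4*sqrt(17); sqrt(153) = 3*sqrt(17); 2*sqrt(153) = 6*sqrt(17); 5*sqrt(425) = 25*sqrt(17); 4*sqrt(272) = 16*sqrt(17)
Combine: (4 - 3 - 6 + 25 - 16)·sqrt(17) = 4*sqrt(17)

4*sqrt(17)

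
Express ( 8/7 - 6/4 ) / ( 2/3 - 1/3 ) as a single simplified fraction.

-15/14

Numerator: 8/7 - 6/4 = -5/14
Denominator: 2/3 - 1/3 = 1/3
Divide: (-5/14) · (3) = -15/14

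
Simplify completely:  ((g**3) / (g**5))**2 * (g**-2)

g**(-6)

Inside the bracket: (g**-2)
Raise to the power 2: (g**-4)
Multiply by (g**-2): add exponents.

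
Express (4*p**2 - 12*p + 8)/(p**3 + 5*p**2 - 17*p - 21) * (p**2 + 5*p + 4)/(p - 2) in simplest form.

(4*p**2 + 12*p - 16)/(p**2 + 4*p - 21)

Factor: 4*p**2 - 12*p + 8 = 4*(p - 2)*(p - 1);  p**3 + 5*p**2 - 17*p - 21 = (p - 3)*(p + 7)*(p + 1);  p**2 + 5*p + 4 = (p + 4)*(p + 1)
Cancel the common factors (p - 2), (p + 1).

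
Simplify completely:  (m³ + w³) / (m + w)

Apply the sum-of-cubes factorisation and cancel (m + w).

m² - m*w + w²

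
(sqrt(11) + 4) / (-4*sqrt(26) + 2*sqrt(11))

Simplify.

(-8*sqrt(26) - 2*sqrt(286) - 4*sqrt(11) - 11)/186

Multiply numerator and denominator by 2*sqrt(11) + 4*sqrt(26).
Denominator becomes -372; numerator becomes 22 + 8*sqrt(11) + 4*sqrt(286) + 16*sqrt(26).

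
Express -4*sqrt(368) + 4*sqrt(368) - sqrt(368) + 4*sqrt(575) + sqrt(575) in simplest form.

21*sqrt(23)

4*sqrt(368) = 16*sqrt(23); 4*sqrt(368) = 16*sqrt(23); sqrt(368) = 4*sqrt(23); 4*sqrt(575) = 20*sqrt(23); sqrt(575) = 5*sqrt(23)
Combine: (-16 + 16 - 4 + 20 + 5)·sqrt(23) = 21*sqrt(23)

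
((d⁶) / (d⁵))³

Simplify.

d³

Inside the bracket: d¹
Raise to the power 3: d³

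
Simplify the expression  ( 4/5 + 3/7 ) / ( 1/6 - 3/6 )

Numerator: 4/5 + 3/7 = 43/35
Denominator: 1/6 - 3/6 = -1/3
Divide: (43/35) · (-3) = -129/35

-129/35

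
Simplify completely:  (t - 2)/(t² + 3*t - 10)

1/(t + 5)

Factor: t² + 3*t - 10 = (t - 2)·(t + 5)
Cancel the common factor (t - 2).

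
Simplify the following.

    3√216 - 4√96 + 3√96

14*√6

3√216 = 18*√6; 4√96 = 16*√6; 3√96 = 12*√6
Combine: (18 - 16 + 12)·√6 = 14*√6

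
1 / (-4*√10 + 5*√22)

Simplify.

Multiply numerator and denominator by 4*√10 + 5*√22.
Denominator becomes 390; numerator becomes 4*√10 + 5*√22.

(4*√10 + 5*√22)/390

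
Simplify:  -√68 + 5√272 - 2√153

12*√17

√68 = 2*√17; 5√272 = 20*√17; 2√153 = 6*√17
Combine: (-2 + 20 - 6)·√17 = 12*√17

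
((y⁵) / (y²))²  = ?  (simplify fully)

Inside the bracket: y³
Raise to the power 2: y⁶

y⁶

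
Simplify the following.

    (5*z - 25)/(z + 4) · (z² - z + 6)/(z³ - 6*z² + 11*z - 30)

Factor: 5*z - 25 = 5·(z - 5);  z³ - 6*z² + 11*z - 30 = (z - 5)·(z² - z + 6)
Cancel the common factors (z² - z + 6), (z - 5).

5/(z + 4)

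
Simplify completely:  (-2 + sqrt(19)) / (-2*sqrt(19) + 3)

(-32 + sqrt(19))/67

Multiply numerator and denominator by 3 + 2*sqrt(19).
Denominator becomes -67; numerator becomes -sqrt(19) + 32.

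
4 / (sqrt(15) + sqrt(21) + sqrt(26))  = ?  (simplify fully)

(-3*sqrt(910) + 5*sqrt(26) + 10*sqrt(21) + 16*sqrt(15))/145

Group as (sqrt(21) + sqrt(26)) + sqrt(15); multiply by (sqrt(21) + sqrt(26)) - sqrt(15), then rationalise the remaining surd.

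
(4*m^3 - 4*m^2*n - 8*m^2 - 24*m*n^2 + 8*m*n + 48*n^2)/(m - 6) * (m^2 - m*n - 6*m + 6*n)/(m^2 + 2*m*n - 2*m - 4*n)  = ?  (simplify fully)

4*m^2 - 16*m*n + 12*n^2

Factor: 4*m^3 - 4*m^2*n - 8*m^2 - 24*m*n^2 + 8*m*n + 48*n^2 = 4*(m - 2)*(m + 2*n)*(m - 3*n);  m^2 - m*n - 6*m + 6*n = (m - n)*(m - 6);  m^2 + 2*m*n - 2*m - 4*n = (m - 2)*(m + 2*n)
Cancel the common factors (m - 6), (m - 2), (m + 2*n).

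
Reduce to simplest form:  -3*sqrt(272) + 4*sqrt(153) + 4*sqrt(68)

3*sqrt(272) = 12*sqrt(17); 4*sqrt(153) = 12*sqrt(17); 4*sqrt(68) = 8*sqrt(17)
Combine: (-12 + 12 + 8)·sqrt(17) = 8*sqrt(17)

8*sqrt(17)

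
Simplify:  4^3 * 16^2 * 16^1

4^3 = 2^6; 16^2 = 2^8; 16^1 = 2^4
Combine exponents: 2^18

2^18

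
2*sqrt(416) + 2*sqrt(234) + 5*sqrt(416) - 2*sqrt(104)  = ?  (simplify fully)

2*sqrt(416) = 8*sqrt(26); 2*sqrt(234) = 6*sqrt(26); 5*sqrt(416) = 20*sqrt(26); 2*sqrt(104) = 4*sqrt(26)
Combine: (8 + 6 + 20 - 4)·sqrt(26) = 30*sqrt(26)

30*sqrt(26)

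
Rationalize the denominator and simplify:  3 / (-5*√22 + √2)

Multiply numerator and denominator by √2 + 5*√22.
Denominator becomes -548; numerator becomes 3*√2 + 15*√22.

(-15*√22 - 3*√2)/548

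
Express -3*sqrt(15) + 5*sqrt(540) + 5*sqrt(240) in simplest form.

47*sqrt(15)

3*sqrt(15) = 3*sqrt(15); 5*sqrt(540) = 30*sqrt(15); 5*sqrt(240) = 20*sqrt(15)
Combine: (-3 + 30 + 20)·sqrt(15) = 47*sqrt(15)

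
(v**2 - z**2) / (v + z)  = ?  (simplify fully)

v - z

v**2 - z**2 factors as -(-v + z)*(v + z).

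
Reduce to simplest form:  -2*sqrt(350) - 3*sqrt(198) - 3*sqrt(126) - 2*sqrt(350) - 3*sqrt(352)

2*sqrt(350) = 10*sqrt(14); 3*sqrt(198) = 9*sqrt(22); 3*sqrt(126) = 9*sqrt(14); 2*sqrt(350) = 10*sqrt(14); 3*sqrt(352) = 12*sqrt(22)

-29*sqrt(14) - 21*sqrt(22)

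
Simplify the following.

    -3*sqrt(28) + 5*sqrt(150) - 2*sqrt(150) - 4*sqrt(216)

-9*sqrt(6) - 6*sqrt(7)

3*sqrt(28) = 6*sqrt(7); 5*sqrt(150) = 25*sqrt(6); 2*sqrt(150) = 10*sqrt(6); 4*sqrt(216) = 24*sqrt(6)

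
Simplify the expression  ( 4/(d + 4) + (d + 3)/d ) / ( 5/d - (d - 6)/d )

(-d² - 11*d - 12)/(d² - 7*d - 44)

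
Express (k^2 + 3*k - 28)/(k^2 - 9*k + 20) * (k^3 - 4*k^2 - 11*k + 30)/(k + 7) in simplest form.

Factor: k^2 + 3*k - 28 = (k + 7)*(k - 4);  k^2 - 9*k + 20 = (k - 5)*(k - 4);  k^3 - 4*k^2 - 11*k + 30 = (k + 3)*(k - 2)*(k - 5)
Cancel the common factors (k - 4), (k - 5), (k + 7).

k^2 + k - 6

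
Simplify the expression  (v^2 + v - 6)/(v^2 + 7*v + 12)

(v - 2)/(v + 4)

Factor: v^2 + v - 6 = (v - 2)*(v + 3);  v^2 + 7*v + 12 = (v + 3)*(v + 4)
Cancel the common factor (v + 3).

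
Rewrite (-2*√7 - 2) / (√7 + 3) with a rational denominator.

Multiply numerator and denominator by -√7 + 3.
Denominator becomes 2; numerator becomes -4*√7 + 8.

-2*√7 + 4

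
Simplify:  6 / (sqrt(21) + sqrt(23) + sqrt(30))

(-9*sqrt(1610) + 21*sqrt(30) + 42*sqrt(23) + 48*sqrt(21))/434

Group as (sqrt(23) + sqrt(30)) + sqrt(21); multiply by (sqrt(23) + sqrt(30)) - sqrt(21), then rationalise the remaining surd.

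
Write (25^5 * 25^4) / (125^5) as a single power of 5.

5^3

25^5 = 5^10; 25^4 = 5^8; 125^5 = 5^15
Combine exponents: 5^3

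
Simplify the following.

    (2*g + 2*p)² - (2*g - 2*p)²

16*g*p

Write as f((2*g),(2*p)) - f((2*g),-(2*p)) and expand.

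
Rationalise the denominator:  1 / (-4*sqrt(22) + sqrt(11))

(-4*sqrt(22) - sqrt(11))/341

Multiply numerator and denominator by sqrt(11) + 4*sqrt(22).
Denominator becomes -341; numerator becomes sqrt(11) + 4*sqrt(22).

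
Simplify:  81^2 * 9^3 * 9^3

81^2 = 3^8; 9^3 = 3^6; 9^3 = 3^6
Combine exponents: 3^20

3^20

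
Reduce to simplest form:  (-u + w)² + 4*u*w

(u + w)²

Expand the square and combine the 4*u*w term.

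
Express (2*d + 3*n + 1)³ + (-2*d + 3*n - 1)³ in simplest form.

Binomially expand both and collect terms in (3*n), (2*d + 1).

18*n*(4*d² + 4*d + 3*n² + 1)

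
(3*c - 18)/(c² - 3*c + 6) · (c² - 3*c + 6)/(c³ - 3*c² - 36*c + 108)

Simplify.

3/(c² + 3*c - 18)

Factor: 3*c - 18 = 3·(c - 6);  c³ - 3*c² - 36*c + 108 = (c - 3)·(c + 6)·(c - 6)
Cancel the common factors (c² - 3*c + 6), (c - 6).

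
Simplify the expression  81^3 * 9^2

81^3 = 3^12; 9^2 = 3^4
Combine exponents: 3^16

3^16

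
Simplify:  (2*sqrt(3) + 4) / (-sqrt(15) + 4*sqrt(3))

(6*sqrt(5) + 4*sqrt(15) + 24 + 16*sqrt(3))/33

Multiply numerator and denominator by sqrt(15) + 4*sqrt(3).
Denominator becomes 33; numerator becomes 6*sqrt(5) + 4*sqrt(15) + 24 + 16*sqrt(3).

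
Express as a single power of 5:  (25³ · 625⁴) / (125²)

25³ = 5^6; 625⁴ = 5^16; 125² = 5^6
Combine exponents: 5^16

5^16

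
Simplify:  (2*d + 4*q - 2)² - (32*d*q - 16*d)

After expansion: 4*d² - 16*d*q + 8*d + 16*q² - 16*q + 4 — a perfect-square trinomial.

4*(d - 2*q + 1)²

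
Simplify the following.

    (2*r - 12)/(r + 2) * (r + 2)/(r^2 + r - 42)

2/(r + 7)

Factor: 2*r - 12 = 2*(r - 6);  r^2 + r - 42 = (r + 7)*(r - 6)
Cancel the common factors (r + 2), (r - 6).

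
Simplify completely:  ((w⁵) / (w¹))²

Inside the bracket: w⁴
Raise to the power 2: w⁸

w⁸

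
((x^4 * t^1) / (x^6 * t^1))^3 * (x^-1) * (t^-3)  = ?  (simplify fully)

1/(t^3*x^7)

Inside the bracket: (x^-2)
Raise to the power 3: (x^-6)
Multiply by (x^-1) * (t^-3): add exponents.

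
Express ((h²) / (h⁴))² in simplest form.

h^(-4)

Inside the bracket: (h^-2)
Raise to the power 2: (h^-4)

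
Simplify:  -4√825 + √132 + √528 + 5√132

-4*√33

4√825 = 20*√33; √132 = 2*√33; √528 = 4*√33; 5√132 = 10*√33
Combine: (-20 + 2 + 4 + 10)·√33 = -4*√33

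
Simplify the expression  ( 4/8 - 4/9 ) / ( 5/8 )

Numerator: 4/8 - 4/9 = 1/18
Denominator: 5/8 = 5/8
Divide: (1/18) · (8/5) = 4/45

4/45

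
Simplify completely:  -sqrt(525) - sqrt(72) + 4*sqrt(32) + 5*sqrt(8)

sqrt(525) = 5*sqrt(21); sqrt(72) = 6*sqrt(2); 4*sqrt(32) = 16*sqrt(2); 5*sqrt(8) = 10*sqrt(2)

-5*sqrt(21) + 20*sqrt(2)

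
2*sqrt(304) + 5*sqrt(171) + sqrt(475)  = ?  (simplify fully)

2*sqrt(304) = 8*sqrt(19); 5*sqrt(171) = 15*sqrt(19); sqrt(475) = 5*sqrt(19)
Combine: (8 + 15 + 5)·sqrt(19) = 28*sqrt(19)

28*sqrt(19)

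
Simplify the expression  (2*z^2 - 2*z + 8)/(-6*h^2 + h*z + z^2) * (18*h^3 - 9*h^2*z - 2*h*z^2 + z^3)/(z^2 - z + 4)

-6*h + 2*z

Factor: 2*z^2 - 2*z + 8 = 2*(z^2 - z + 4);  -6*h^2 + h*z + z^2 = (3*h + z)*(-2*h + z);  18*h^3 - 9*h^2*z - 2*h*z^2 + z^3 = (3*h + z)*(-2*h + z)*(-3*h + z)
Cancel the common factors (z^2 - z + 4), (-2*h + z), (3*h + z).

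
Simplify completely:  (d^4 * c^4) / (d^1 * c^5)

d^3/c

Quotient: d^3 * (c^-1)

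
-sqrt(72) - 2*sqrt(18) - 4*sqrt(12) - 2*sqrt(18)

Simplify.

-18*sqrt(2) - 8*sqrt(3)

sqrt(72) = 6*sqrt(2); 2*sqrt(18) = 6*sqrt(2); 4*sqrt(12) = 8*sqrt(3); 2*sqrt(18) = 6*sqrt(2)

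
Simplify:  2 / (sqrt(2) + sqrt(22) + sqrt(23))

Group as (sqrt(2) + sqrt(22)) + sqrt(23); multiply by (sqrt(2) + sqrt(22)) - sqrt(23), then rationalise the remaining surd.

(-8*sqrt(253) + 2*sqrt(23) + 6*sqrt(22) + 86*sqrt(2))/175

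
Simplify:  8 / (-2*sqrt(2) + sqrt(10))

8*sqrt(2) + 4*sqrt(10)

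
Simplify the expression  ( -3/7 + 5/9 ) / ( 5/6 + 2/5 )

Numerator: -3/7 + 5/9 = 8/63
Denominator: 5/6 + 2/5 = 37/30
Divide: (8/63) · (30/37) = 80/777

80/777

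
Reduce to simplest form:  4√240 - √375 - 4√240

4√240 = 16*√15; √375 = 5*√15; 4√240 = 16*√15
Combine: (16 - 5 - 16)·√15 = -5*√15

-5*√15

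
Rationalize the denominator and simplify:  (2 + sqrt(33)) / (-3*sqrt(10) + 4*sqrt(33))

(6*sqrt(10) + 8*sqrt(33) + 3*sqrt(330) + 132)/438

Multiply numerator and denominator by 3*sqrt(10) + 4*sqrt(33).
Denominator becomes 438; numerator becomes 6*sqrt(10) + 8*sqrt(33) + 3*sqrt(330) + 132.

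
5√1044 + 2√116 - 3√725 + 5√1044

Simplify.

49*√29

5√1044 = 30*√29; 2√116 = 4*√29; 3√725 = 15*√29; 5√1044 = 30*√29
Combine: (30 + 4 - 15 + 30)·√29 = 49*√29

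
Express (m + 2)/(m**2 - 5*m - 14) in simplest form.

Factor: m**2 - 5*m - 14 = (m - 7)*(m + 2)
Cancel the common factor (m + 2).

1/(m - 7)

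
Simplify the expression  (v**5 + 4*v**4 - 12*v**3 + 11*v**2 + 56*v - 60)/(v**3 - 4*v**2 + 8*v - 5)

Factor: v**5 + 4*v**4 - 12*v**3 + 11*v**2 + 56*v - 60 = (v**2 - 3*v + 5)*(v + 2)*(v - 1)*(v + 6);  v**3 - 4*v**2 + 8*v - 5 = (v**2 - 3*v + 5)*(v - 1)
Cancel the common factors (v**2 - 3*v + 5), (v - 1).

v**2 + 8*v + 12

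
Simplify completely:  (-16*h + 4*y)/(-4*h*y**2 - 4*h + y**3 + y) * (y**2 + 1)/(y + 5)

Factor: -16*h + 4*y = 4*(-4*h + y);  -4*h*y**2 - 4*h + y**3 + y = (y**2 + 1)*(-4*h + y)
Cancel the common factors (y**2 + 1), (-4*h + y).

4/(y + 5)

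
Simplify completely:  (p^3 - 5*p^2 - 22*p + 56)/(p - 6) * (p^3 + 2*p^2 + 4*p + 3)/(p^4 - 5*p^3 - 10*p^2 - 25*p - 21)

Factor: p^3 - 5*p^2 - 22*p + 56 = (p - 7)*(p - 2)*(p + 4);  p^3 + 2*p^2 + 4*p + 3 = (p + 1)*(p^2 + p + 3);  p^4 - 5*p^3 - 10*p^2 - 25*p - 21 = (p - 7)*(p + 1)*(p^2 + p + 3)
Cancel the common factors (p^2 + p + 3), (p - 7), (p + 1).

(p^2 + 2*p - 8)/(p - 6)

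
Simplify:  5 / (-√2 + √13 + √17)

Group as (√13 + √17) - √2; multiply by (√13 + √17) + √2, then rationalise the remaining surd.

(-14*√2 - √17 + 3*√13 + √442)/10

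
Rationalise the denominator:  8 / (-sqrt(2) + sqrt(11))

(8*sqrt(2) + 8*sqrt(11))/9

Multiply numerator and denominator by sqrt(2) + sqrt(11).
Denominator becomes 9; numerator becomes 8*sqrt(2) + 8*sqrt(11).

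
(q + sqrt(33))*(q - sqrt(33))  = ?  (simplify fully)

(q)**2 - (sqrt(33))**2 = q**2 - 33.

q**2 - 33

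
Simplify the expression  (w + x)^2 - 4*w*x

After expansion: w^2 - 2*w*x + x^2 — a perfect-square trinomial.

(w - x)^2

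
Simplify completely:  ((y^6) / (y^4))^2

y^4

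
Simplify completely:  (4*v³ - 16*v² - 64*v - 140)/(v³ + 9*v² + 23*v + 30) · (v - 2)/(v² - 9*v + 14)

Factor: 4*v³ - 16*v² - 64*v - 140 = 4·(v² + 3*v + 5)·(v - 7);  v³ + 9*v² + 23*v + 30 = (v² + 3*v + 5)·(v + 6);  v² - 9*v + 14 = (v - 2)·(v - 7)
Cancel the common factors (v² + 3*v + 5), (v - 2), (v - 7).

4/(v + 6)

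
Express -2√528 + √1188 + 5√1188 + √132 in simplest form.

2√528 = 8*√33; √1188 = 6*√33; 5√1188 = 30*√33; √132 = 2*√33
Combine: (-8 + 6 + 30 + 2)·√33 = 30*√33

30*√33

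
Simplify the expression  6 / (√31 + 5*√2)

(-6*√31 + 30*√2)/19

Multiply numerator and denominator by -√31 + 5*√2.
Denominator becomes 19; numerator becomes -6*√31 + 30*√2.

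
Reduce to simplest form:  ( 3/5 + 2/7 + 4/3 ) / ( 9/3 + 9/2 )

466/1575

Numerator: 3/5 + 2/7 + 4/3 = 233/105
Denominator: 9/3 + 9/2 = 15/2
Divide: (233/105) · (2/15) = 466/1575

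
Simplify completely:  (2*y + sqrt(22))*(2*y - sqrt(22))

4*y^2 - 22

Difference of squares with P = 2*y, Q = sqrt(22).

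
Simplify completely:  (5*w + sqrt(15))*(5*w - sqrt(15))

25*w^2 - 15

Difference of squares with P = 5*w, Q = sqrt(15).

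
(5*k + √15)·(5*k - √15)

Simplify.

Product of conjugates: (P+Q)(P-Q) = P^2 - Q^2.

25*k² - 15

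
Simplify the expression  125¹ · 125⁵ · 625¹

5^22

125¹ = 5^3; 125⁵ = 5^15; 625¹ = 5^4
Combine exponents: 5^22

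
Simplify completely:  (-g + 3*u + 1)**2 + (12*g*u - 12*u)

Expand the square and combine the (12*g*u - 12*u) term.

(g + 3*u - 1)**2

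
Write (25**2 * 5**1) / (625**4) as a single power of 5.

25**2 = 5**4; 5**1 = 5**1; 625**4 = 5**16
Combine exponents: 5**(-11)

5**(-11)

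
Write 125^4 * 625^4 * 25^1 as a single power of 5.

5^30

125^4 = 5^12; 625^4 = 5^16; 25^1 = 5^2
Combine exponents: 5^30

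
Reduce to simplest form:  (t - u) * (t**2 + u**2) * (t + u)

t**4 - u**4

Pair the conjugate factors: (t+u)(t-u) = t**2 - u**2, then repeat with the next factor.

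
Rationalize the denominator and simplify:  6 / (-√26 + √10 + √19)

(-18*√26 + 102*√19 + 210*√10 + 24*√1235)/751

Group as (√10 + √19) - √26; multiply by (√10 + √19) + √26, then rationalise the remaining surd.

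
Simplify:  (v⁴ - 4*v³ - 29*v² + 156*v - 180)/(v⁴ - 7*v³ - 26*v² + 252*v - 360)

Factor: v⁴ - 4*v³ - 29*v² + 156*v - 180 = (v - 2)·(v + 6)·(v - 5)·(v - 3);  v⁴ - 7*v³ - 26*v² + 252*v - 360 = (v - 5)·(v - 6)·(v + 6)·(v - 2)
Cancel the common factors (v - 2), (v + 6), (v - 5).

(v - 3)/(v - 6)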